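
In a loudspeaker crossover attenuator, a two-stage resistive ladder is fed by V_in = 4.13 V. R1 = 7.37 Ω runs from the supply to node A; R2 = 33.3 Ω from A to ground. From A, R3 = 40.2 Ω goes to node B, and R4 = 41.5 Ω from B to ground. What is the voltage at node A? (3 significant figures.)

V_A ≈ 3.15 V

Looking into the second stage from A: R3 + R4 = 81.70 Ω appears in parallel with R2.
Effective lower resistance at A: R2 ‖ 81.70 = 23.66 Ω.
First divider: V_A = V_in · 23.66/(7.37 + 23.66) = 3.149 V.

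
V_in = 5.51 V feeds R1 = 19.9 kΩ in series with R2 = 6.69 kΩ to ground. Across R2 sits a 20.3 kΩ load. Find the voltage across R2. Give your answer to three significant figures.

V_out ≈ 1.11 V

R2 ‖ R_L = (6.69 × 20.3)/(6.69 + 20.3) = 5.032 kΩ.
Voltage divider with the loaded lower leg: V_out = 5.51 × 5.032/(19.9 + 5.032) = 5.51 × 0.2018 = 1.112 V.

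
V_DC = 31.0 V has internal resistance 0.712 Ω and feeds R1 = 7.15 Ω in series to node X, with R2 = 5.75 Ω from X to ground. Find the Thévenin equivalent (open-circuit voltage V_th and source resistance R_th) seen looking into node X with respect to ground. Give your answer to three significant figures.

V_th ≈ 13.1 V, R_th ≈ 3.32 Ω

R1' = 0.712 + 7.15 = 7.862 Ω (source resistance + R1).
V_th is the unloaded tap voltage: V_DC · R2/(R1'+R2) = 31.0 × 0.4224 = 13.10 V.
With V_DC suppressed (replaced by a short), R_th = R1' ‖ R2 = (7.862 × 5.75)/(7.862 + 5.75) = 3.321 Ω.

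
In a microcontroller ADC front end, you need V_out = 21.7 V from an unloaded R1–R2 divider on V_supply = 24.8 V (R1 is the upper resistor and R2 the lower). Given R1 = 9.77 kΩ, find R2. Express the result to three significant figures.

V_out/V_supply = R2/(R1+R2) = 0.8750.
R2 = R1 · 0.8750/(1 − 0.8750) = 68.39 kΩ.

R2 ≈ 68.4 kΩ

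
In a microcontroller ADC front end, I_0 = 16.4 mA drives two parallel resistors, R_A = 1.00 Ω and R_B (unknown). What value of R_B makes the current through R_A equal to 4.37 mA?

R_B ≈ 0.363 Ω

Two-branch current divider: I_A = I_0 · R_B/(R_A + R_B).
With f = 0.2665, R_B = R_A · f/(1−f) = 1.00 × 0.3633 = 0.3633 Ω.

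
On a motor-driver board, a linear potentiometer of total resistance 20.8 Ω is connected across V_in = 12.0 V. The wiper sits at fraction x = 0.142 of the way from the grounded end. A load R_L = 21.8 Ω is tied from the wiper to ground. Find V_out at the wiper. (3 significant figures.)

V_out ≈ 1.53 V

Lower segment x·R_p = 2.954 Ω; upper segment (1−x)·R_p = 17.85 Ω.
R_L loads the lower segment: effective lower R = 2.601 Ω.
Then V_out = V_in · 2.601/(17.85 + 2.601) = 1.527 V.
(Unloaded: V_out = x·V_in = 1.70 V.)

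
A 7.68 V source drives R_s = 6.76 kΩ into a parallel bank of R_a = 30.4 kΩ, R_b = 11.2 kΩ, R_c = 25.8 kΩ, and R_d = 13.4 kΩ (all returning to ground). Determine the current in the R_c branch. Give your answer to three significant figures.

Parallel bank: R_p = 1/(1/30.4 + 1/11.2 + 1/25.8 + 1/13.4) = 4.245 kΩ.
V_A by voltage divider: V_A = 7.68 × 4.245/(6.76 + 4.245) = 2.962 V.
Branch current I = V_A/R_c = 2.962/25.8 = 0.1148 mA.
(Equivalently: I_total = 0.6979 mA, then current-divider fraction G_k/ΣG = 0.1645.)

I ≈ 0.115 mA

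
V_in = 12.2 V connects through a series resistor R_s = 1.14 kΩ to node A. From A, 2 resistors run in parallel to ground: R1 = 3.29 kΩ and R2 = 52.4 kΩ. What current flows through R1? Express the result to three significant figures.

Parallel bank: R_p = 1/(1/3.29 + 1/52.4) = 3.096 kΩ.
V_A = 12.2 × 3.096/4.236 = 8.916 V.
Branch current I = V_A/R1 = 8.916/3.29 = 2.710 mA.

I ≈ 2.71 mA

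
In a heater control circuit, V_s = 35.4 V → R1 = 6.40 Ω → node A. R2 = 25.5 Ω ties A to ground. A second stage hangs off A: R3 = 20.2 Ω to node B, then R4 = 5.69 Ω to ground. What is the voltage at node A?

V_A ≈ 23.6 V

Node A sees R2 in parallel with the series input of stage 2, R3 + R4 = 25.89 Ω.
Effective lower resistance at A: R2 ‖ 25.89 = 12.85 Ω.
So V_A = 35.4 × 0.6675 = 23.63 V.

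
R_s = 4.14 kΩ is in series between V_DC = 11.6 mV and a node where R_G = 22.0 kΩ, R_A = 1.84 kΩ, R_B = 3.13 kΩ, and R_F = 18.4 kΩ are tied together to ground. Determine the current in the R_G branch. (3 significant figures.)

I ≈ 0.106 µA

Equivalent of the parallel group: R_p = 1.039 kΩ.
V_A by voltage divider: V_A = 11.6 × 1.039/(4.14 + 1.039) = 2.327 mV.
Branch current I = V_A/R_G = 2.327/22.0 = 0.1058 µA.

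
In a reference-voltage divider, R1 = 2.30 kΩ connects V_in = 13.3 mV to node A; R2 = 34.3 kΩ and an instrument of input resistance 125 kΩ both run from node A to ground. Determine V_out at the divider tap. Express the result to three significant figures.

V_out ≈ 12.3 mV

First combine the lower leg with the load: R2 ‖ R_L = 26.91 kΩ.
Then V_out = V_in · R2'/(R1 + R2') = 13.3 × 26.91/29.21 = 12.25 mV.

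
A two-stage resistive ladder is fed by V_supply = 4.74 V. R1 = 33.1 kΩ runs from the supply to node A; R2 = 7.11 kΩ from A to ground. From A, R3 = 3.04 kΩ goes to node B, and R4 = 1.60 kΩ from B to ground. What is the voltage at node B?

Node A sees R2 in parallel with the series input of stage 2, R3 + R4 = 4.640 kΩ.
Effective lower resistance at A: R2 ‖ 4.640 = 2.808 kΩ.
First divider: V_A = V_supply · 2.808/(33.1 + 2.808) = 0.3706 V.
V_B = V_A × 0.3448 = 0.1278 V.

V_B ≈ 0.128 V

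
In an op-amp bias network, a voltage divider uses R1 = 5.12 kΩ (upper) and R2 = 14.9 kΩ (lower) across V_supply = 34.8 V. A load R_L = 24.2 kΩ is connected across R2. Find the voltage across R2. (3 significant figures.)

First combine the lower leg with the load: R2 ‖ R_L = 9.222 kΩ.
Now apply the divider: V_out = 34.8 × 0.6430 = 22.38 V.

V_out ≈ 22.4 V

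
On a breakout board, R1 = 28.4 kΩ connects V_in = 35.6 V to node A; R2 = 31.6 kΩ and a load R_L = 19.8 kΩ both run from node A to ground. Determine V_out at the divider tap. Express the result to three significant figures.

V_out ≈ 10.7 V

First combine the lower leg with the load: R2 ‖ R_L = 12.17 kΩ.
Now apply the divider: V_out = 35.6 × 0.3000 = 10.68 V.
(Unloaded it would be 18.7 V; the load pulls it down.)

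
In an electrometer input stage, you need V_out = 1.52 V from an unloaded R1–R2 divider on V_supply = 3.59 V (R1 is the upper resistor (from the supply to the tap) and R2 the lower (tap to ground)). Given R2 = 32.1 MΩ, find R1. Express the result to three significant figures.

Required fraction k = V_out/V_supply = 0.4234.
Rearranging, R1 = R2·(1−k)/k = 32.1 × 1.362 = 43.72 MΩ.

R1 ≈ 43.7 MΩ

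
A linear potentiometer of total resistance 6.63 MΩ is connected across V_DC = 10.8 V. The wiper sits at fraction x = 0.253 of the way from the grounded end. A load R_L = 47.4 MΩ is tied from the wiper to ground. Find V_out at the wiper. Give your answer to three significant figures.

Lower segment x·R_p = 1.677 MΩ; upper segment (1−x)·R_p = 4.953 MΩ.
R_L loads the lower segment: effective lower R = 1.620 MΩ.
Loaded-divider output: V_out = 10.8 × 0.2465 = 2.662 V.

V_out ≈ 2.66 V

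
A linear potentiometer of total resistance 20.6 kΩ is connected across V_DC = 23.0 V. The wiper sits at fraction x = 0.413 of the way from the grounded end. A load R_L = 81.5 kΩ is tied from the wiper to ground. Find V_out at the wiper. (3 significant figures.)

The pot divides into 12.09 kΩ above the wiper and 8.508 kΩ below.
(x·R_p) ‖ R_L = 7.704 kΩ.
V_out = 23.0 × 7.704/(12.09 + 7.704) = 8.951 V.

V_out ≈ 8.95 V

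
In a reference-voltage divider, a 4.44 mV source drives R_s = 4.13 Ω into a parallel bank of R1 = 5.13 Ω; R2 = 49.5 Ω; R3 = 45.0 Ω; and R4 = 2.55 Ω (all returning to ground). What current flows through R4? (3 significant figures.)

I ≈ 0.484 mA

Combine the parallel branches: R_p = (1/5.13 + 1/49.5 + 1/45.0 + 1/2.55)⁻¹ = 1.589 Ω.
Node voltage V_A = V_in · R_p/(R_s + R_p) = 4.44 × 0.2778 = 1.233 mV.
Branch current I = V_A/R4 = 1.233/2.55 = 0.4837 mA.
(Equivalently: I_total = 0.7764 mA, then current-divider fraction G_k/ΣG = 0.6230.)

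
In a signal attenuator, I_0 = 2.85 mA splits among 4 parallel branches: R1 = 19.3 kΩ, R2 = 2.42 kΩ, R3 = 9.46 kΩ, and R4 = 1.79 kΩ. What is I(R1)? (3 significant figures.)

I ≈ 0.131 mA

ΣG = 1/19.3 + 1/2.42 + 1/9.46 + 1/1.79 = 1.129.
By the current-divider rule, I = I_0 · G_k/ΣG = 2.85 × 0.04588 = 0.1307 mA.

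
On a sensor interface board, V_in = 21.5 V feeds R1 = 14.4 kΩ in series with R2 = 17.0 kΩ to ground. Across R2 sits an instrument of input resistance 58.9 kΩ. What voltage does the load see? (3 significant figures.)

First combine the lower leg with the load: R2 ‖ R_L = 13.19 kΩ.
Then V_out = V_in · R2'/(R1 + R2') = 21.5 × 13.19/27.59 = 10.28 V.
(Unloaded it would be 11.6 V; the load pulls it down.)

V_out ≈ 10.3 V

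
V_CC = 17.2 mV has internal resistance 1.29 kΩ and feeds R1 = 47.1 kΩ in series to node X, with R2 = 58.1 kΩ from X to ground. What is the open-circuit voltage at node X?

V_th ≈ 9.38 mV

R1' = 1.29 + 47.1 = 48.39 kΩ (source resistance + R1).
Open-circuit (no load on X): V_th = V_CC · R2/(R1' + R2) = 17.2 × 58.1/(48.39 + 58.1) = 9.384 mV.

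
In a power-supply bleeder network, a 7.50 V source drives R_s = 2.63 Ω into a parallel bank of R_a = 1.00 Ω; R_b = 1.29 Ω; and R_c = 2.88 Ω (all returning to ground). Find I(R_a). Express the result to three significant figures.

I ≈ 1.14 A

Equivalent of the parallel group: R_p = 0.4712 Ω.
Node voltage V_A = V_CC · R_p/(R_s + R_p) = 7.50 × 0.1519 = 1.139 V.
Branch current I = V_A/R_a = 1.139/1.00 = 1.139 A.
(Equivalently: I_total = 2.418 A, then current-divider fraction G_k/ΣG = 0.4712.)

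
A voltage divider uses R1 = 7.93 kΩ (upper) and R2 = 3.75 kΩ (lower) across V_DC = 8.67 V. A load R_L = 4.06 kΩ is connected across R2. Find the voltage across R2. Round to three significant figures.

First combine the lower leg with the load: R2 ‖ R_L = 1.949 kΩ.
Voltage divider with the loaded lower leg: V_out = 8.67 × 1.949/(7.93 + 1.949) = 8.67 × 0.1973 = 1.711 V.
(Unloaded it would be 2.78 V; the load pulls it down.)

V_out ≈ 1.71 V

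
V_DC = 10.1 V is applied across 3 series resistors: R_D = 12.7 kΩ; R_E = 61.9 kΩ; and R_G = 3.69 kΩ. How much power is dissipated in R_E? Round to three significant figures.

P ≈ 1.03 mW

ΣR = 78.29 kΩ → I = 10.1/78.29 = 0.1290 mA.
P = I²R = 0.01664 × 61.9 = 1.030 mW.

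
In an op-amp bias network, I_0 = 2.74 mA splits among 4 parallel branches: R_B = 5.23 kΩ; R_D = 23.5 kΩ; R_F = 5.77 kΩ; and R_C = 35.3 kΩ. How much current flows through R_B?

Conductances: ΣG = 1/5.23 + 1/23.5 + 1/5.77 + 1/35.3 = 0.4354 (1/kΩ).
Current divider: I(R_B) = I_0 · G_k/ΣG = 2.74 × (0.1912/0.4354) = 2.74 × 0.4392 = 1.203 mA.

I ≈ 1.20 mA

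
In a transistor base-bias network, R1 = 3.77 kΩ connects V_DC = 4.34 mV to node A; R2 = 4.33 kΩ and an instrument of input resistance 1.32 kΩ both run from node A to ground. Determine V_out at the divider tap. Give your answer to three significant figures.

V_out ≈ 0.918 mV

R2 ‖ R_L = (4.33 × 1.32)/(4.33 + 1.32) = 1.012 kΩ.
Then V_out = V_DC · R2'/(R1 + R2') = 4.34 × 1.012/4.782 = 0.9182 mV.
(Unloaded it would be 2.32 mV; the load pulls it down.)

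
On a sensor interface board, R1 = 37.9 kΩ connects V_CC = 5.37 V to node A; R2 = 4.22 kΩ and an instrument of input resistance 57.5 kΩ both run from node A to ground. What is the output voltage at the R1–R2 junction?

R2 ‖ R_L = (4.22 × 57.5)/(4.22 + 57.5) = 3.931 kΩ.
Now apply the divider: V_out = 5.37 × 0.09398 = 0.5047 V.
(Unloaded it would be 0.538 V; the load pulls it down.)

V_out ≈ 0.505 V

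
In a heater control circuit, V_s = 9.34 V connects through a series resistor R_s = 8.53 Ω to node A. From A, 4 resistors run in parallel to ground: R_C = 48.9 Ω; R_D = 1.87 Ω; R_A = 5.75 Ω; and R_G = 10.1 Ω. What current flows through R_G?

Equivalent of the parallel group: R_p = 1.208 Ω.
V_A by voltage divider: V_A = 9.34 × 1.208/(8.53 + 1.208) = 1.158 V.
Branch current I = V_A/R_G = 1.158/10.1 = 0.1147 A.

I ≈ 0.115 A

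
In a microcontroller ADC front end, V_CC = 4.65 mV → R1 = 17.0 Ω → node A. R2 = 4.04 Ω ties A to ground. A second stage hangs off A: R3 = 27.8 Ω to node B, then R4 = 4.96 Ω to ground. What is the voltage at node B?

The second stage (R3 + R4 = 32.76 Ω) loads node A in parallel with R2.
Effective lower resistance at A: R2 ‖ 32.76 = 3.596 Ω.
So V_A = 4.65 × 0.1746 = 0.8120 mV.
V_B = V_A × 0.1514 = 0.1229 mV.

V_B ≈ 0.123 mV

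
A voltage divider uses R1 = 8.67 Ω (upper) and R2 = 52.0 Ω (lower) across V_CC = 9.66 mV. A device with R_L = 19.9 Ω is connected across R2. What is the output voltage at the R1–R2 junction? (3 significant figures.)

V_out ≈ 6.03 mV

First combine the lower leg with the load: R2 ‖ R_L = 14.39 Ω.
Voltage divider with the loaded lower leg: V_out = 9.66 × 14.39/(8.67 + 14.39) = 9.66 × 0.6241 = 6.028 mV.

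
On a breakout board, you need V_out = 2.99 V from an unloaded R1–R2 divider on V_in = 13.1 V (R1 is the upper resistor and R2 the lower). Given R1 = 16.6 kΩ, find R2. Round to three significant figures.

R2 ≈ 4.91 kΩ

Required fraction k = V_out/V_in = 0.2282.
So R2 = R1 · V_out/(V_in − V_out) = 16.6 × 2.99/(13.1 − 2.99) = 16.6 × 0.2957 = 4.909 kΩ.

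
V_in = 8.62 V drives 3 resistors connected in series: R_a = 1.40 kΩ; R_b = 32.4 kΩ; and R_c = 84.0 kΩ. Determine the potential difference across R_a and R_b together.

V ≈ 2.47 V

ΣR = 1.40 + 32.4 + 84.0 = 117.8 kΩ.
R_{R_a..R_b} = 1.40 + 32.4 = 33.80 kΩ.
Voltage divider: V = V_in · (33.80 / 117.8) = 8.62 × 0.2869 = 2.473 V.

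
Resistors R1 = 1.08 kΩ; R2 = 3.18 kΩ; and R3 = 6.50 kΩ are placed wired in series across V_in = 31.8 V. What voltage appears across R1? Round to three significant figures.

Series total: ΣR = 1.08 + 3.18 + 6.50 = 10.76 kΩ.
Voltage divider: V = V_in · (1.080 / 10.76) = 31.8 × 0.1004 = 3.192 V.

V ≈ 3.19 V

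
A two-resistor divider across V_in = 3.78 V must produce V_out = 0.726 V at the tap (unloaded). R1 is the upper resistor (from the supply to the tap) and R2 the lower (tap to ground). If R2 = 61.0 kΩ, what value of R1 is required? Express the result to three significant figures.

R1 ≈ 257 kΩ

Required fraction k = V_out/V_in = 0.1921.
Rearranging, R1 = R2·(1−k)/k = 61.0 × 4.207 = 256.6 kΩ.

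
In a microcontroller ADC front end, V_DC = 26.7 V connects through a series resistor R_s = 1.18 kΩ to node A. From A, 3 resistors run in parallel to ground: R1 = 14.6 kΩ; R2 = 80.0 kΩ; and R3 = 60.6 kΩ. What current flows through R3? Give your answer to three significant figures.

I ≈ 0.395 mA

Parallel bank: R_p = 1/(1/14.6 + 1/80.0 + 1/60.6) = 10.26 kΩ.
Node voltage V_A = V_DC · R_p/(R_s + R_p) = 26.7 × 0.8968 = 23.95 V.
Branch current I = V_A/R3 = 23.95/60.6 = 0.3951 mA.
(Equivalently: I_total = 2.335 mA, then current-divider fraction G_k/ΣG = 0.1693.)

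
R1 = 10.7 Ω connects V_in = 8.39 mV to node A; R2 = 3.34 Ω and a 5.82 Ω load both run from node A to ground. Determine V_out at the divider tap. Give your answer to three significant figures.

R2 ‖ R_L = (3.34 × 5.82)/(3.34 + 5.82) = 2.122 Ω.
Voltage divider with the loaded lower leg: V_out = 8.39 × 2.122/(10.7 + 2.122) = 8.39 × 0.1655 = 1.389 mV.

V_out ≈ 1.39 mV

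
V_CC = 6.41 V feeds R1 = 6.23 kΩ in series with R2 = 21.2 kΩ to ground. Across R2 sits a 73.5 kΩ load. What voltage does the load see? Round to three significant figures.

V_out ≈ 4.65 V

The load sits in parallel with R2, giving an effective lower resistance R2' = R2·R_L/(R2+R_L) = 16.45 kΩ.
Now apply the divider: V_out = 6.41 × 0.7254 = 4.650 V.
(Unloaded it would be 4.95 V; the load pulls it down.)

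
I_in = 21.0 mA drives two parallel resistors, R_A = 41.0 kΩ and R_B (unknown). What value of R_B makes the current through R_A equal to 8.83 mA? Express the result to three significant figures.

R_B ≈ 29.7 kΩ

The fraction through R_A equals R_B/(R_A+R_B).
8.83/21.0 = R_B/(R_A + R_B) → R_B = R_A · (0.4205)/(1 − 0.4205) = 41.0 × 0.7256 = 29.75 kΩ.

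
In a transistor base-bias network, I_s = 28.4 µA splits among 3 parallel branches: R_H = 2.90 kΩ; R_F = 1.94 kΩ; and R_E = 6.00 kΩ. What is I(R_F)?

I ≈ 14.3 µA

ΣG = 1/2.90 + 1/1.94 + 1/6.00 = 1.027.
R_F takes the fraction G_k/ΣG = 0.5155/1.027 = 0.5019, so I = 28.4 × 0.5019 = 14.25 µA.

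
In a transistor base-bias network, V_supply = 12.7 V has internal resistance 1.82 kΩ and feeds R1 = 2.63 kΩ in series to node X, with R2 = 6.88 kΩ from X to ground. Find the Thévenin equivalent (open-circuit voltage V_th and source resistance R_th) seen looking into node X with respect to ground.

V_th ≈ 7.71 V, R_th ≈ 2.70 kΩ

R1' = 1.82 + 2.63 = 4.450 kΩ (source resistance + R1).
Open-circuit (no load on X): V_th = V_supply · R2/(R1' + R2) = 12.7 × 6.88/(4.450 + 6.88) = 7.712 V.
With V_supply suppressed (replaced by a short), R_th = R1' ‖ R2 = (4.450 × 6.88)/(4.450 + 6.88) = 2.702 kΩ.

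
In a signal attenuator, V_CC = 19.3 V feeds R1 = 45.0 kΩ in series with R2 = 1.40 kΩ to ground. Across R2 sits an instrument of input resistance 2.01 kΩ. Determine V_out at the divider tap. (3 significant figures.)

V_out ≈ 0.348 V

First combine the lower leg with the load: R2 ‖ R_L = 0.8252 kΩ.
Voltage divider with the loaded lower leg: V_out = 19.3 × 0.8252/(45.0 + 0.8252) = 19.3 × 0.01801 = 0.3476 V.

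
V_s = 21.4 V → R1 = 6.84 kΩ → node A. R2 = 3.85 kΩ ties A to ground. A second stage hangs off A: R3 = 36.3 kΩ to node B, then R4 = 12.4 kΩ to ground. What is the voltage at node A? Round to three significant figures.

Node A sees R2 in parallel with the series input of stage 2, R3 + R4 = 48.70 kΩ.
R2 ‖ (R3+R4) = 3.568 kΩ.
V_A = 21.4 × 3.568/(6.84 + 3.568) = 7.336 V.

V_A ≈ 7.34 V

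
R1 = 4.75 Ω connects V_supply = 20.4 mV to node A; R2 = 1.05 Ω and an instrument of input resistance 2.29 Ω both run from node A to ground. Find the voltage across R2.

V_out ≈ 2.68 mV

The load sits in parallel with R2, giving an effective lower resistance R2' = R2·R_L/(R2+R_L) = 0.7199 Ω.
Voltage divider with the loaded lower leg: V_out = 20.4 × 0.7199/(4.75 + 0.7199) = 20.4 × 0.1316 = 2.685 mV.
(Unloaded it would be 3.69 mV; the load pulls it down.)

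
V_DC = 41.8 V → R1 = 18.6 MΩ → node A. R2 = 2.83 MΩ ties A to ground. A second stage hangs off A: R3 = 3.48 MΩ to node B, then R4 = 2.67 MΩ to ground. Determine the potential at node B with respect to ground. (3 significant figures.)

Looking into the second stage from A: R3 + R4 = 6.150 MΩ appears in parallel with R2.
R2 ‖ (R3+R4) = 1.938 MΩ.
So V_A = 41.8 × 0.09437 = 3.945 V.
Then the unloaded second divider: V_B = V_A × R4/(R3+R4) = 3.945 × 0.4341 = 1.713 V.

V_B ≈ 1.71 V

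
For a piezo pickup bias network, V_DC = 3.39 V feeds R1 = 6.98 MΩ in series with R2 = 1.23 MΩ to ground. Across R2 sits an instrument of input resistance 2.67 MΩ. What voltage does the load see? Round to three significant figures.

The load sits in parallel with R2, giving an effective lower resistance R2' = R2·R_L/(R2+R_L) = 0.8421 MΩ.
Now apply the divider: V_out = 3.39 × 0.1077 = 0.3649 V.

V_out ≈ 0.365 V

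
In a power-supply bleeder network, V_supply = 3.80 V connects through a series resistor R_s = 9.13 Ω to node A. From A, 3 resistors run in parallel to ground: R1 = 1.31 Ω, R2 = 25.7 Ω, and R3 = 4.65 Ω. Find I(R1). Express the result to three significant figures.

Parallel bank: R_p = 1/(1/1.31 + 1/25.7 + 1/4.65) = 0.9830 Ω.
Node voltage V_A = V_supply · R_p/(R_s + R_p) = 3.80 × 0.09720 = 0.3694 V.
Branch current I = V_A/R1 = 0.3694/1.31 = 0.2820 A.
(Equivalently: I_total = 0.3758 A, then current-divider fraction G_k/ΣG = 0.7504.)

I ≈ 0.282 A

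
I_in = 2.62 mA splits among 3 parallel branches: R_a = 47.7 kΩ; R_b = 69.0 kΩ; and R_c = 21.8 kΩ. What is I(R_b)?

Total conductance ΣG = 1/47.7 + 1/69.0 + 1/21.8 = 0.08133 (units of 1/kΩ).
Current divider: I(R_b) = I_in · G_k/ΣG = 2.62 × (0.01449/0.08133) = 2.62 × 0.1782 = 0.4669 mA.

I ≈ 0.467 mA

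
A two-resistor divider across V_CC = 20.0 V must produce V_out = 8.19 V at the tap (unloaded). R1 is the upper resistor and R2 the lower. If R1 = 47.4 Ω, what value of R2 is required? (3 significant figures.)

R2 ≈ 32.9 Ω

Required fraction k = V_out/V_CC = 0.4095.
So R2 = R1 · V_out/(V_CC − V_out) = 47.4 × 8.19/(20.0 − 8.19) = 47.4 × 0.6935 = 32.87 Ω.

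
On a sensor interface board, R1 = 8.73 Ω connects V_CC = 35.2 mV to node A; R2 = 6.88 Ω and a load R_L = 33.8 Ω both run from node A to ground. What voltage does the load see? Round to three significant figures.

V_out ≈ 13.9 mV

R2 ‖ R_L = (6.88 × 33.8)/(6.88 + 33.8) = 5.716 Ω.
Voltage divider with the loaded lower leg: V_out = 35.2 × 5.716/(8.73 + 5.716) = 35.2 × 0.3957 = 13.93 mV.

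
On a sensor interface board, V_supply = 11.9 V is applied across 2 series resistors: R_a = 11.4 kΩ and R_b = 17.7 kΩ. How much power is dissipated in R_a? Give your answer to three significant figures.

P ≈ 1.91 mW

The common current is I = 11.9/29.10 = 0.4089 mA.
V(R_a) = I·R = 4.662 V; P = V·I = 4.662 × 0.4089 = 1.906 mW.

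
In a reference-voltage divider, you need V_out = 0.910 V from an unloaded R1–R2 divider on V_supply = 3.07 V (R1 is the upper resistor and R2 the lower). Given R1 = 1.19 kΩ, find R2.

V_out/V_supply = R2/(R1+R2) = 0.2964.
R2 = R1 · 0.2964/(1 − 0.2964) = 0.5013 kΩ.

R2 ≈ 0.501 kΩ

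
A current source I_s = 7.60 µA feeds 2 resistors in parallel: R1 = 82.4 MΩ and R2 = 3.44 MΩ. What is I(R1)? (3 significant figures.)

I ≈ 0.305 µA

For two parallel branches, I_k = I_s · (other R)/(sum of R).
So I = 7.60 × 3.44/85.84 = 0.3046 µA.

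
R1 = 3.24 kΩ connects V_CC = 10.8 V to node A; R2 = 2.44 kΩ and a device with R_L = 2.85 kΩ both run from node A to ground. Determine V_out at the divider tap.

R2 ‖ R_L = (2.44 × 2.85)/(2.44 + 2.85) = 1.315 kΩ.
Now apply the divider: V_out = 10.8 × 0.2886 = 3.117 V.
(Unloaded it would be 4.64 V; the load pulls it down.)

V_out ≈ 3.12 V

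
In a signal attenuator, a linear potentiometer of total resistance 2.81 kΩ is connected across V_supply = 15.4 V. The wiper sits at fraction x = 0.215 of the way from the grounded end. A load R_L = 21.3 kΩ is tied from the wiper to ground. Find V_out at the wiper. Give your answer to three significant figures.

Lower segment x·R_p = 0.6041 kΩ; upper segment (1−x)·R_p = 2.206 kΩ.
R_L loads the lower segment: effective lower R = 0.5875 kΩ.
V_out = 15.4 × 0.5875/(2.206 + 0.5875) = 3.239 V.

V_out ≈ 3.24 V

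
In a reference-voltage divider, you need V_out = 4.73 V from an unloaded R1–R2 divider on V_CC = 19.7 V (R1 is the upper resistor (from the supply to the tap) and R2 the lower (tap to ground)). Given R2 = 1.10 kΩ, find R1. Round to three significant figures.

V_out/V_CC = R2/(R1+R2) = 0.2401.
R1 = R2·(1/k − 1) = 1.10 × 3.165 = 3.481 kΩ.

R1 ≈ 3.48 kΩ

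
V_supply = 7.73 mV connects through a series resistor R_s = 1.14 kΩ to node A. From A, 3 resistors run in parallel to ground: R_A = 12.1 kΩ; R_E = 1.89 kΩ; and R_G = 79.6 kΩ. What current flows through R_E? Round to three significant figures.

Equivalent of the parallel group: R_p = 1.602 kΩ.
Node voltage V_A = V_supply · R_p/(R_s + R_p) = 7.73 × 0.5842 = 4.516 mV.
Branch current I = V_A/R_E = 4.516/1.89 = 2.389 µA.
(Equivalently: I_total = 2.819 µA, then current-divider fraction G_k/ΣG = 0.8475.)

I ≈ 2.39 µA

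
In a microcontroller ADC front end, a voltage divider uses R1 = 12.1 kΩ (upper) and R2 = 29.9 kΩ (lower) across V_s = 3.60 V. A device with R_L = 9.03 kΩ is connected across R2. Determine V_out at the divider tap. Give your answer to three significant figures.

First combine the lower leg with the load: R2 ‖ R_L = 6.935 kΩ.
Then V_out = V_s · R2'/(R1 + R2') = 3.60 × 6.935/19.04 = 1.312 V.

V_out ≈ 1.31 V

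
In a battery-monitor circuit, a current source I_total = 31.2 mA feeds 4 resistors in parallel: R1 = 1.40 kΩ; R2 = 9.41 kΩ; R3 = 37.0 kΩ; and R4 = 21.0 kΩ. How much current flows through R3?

I ≈ 0.942 mA

Conductances: ΣG = 1/1.40 + 1/9.41 + 1/37.0 + 1/21.0 = 0.8952 (1/kΩ).
R3 takes the fraction G_k/ΣG = 0.02703/0.8952 = 0.03019, so I = 31.2 × 0.03019 = 0.9420 mA.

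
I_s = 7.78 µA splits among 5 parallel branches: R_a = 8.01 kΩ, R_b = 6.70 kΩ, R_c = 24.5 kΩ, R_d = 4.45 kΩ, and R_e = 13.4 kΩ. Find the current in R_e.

ΣG = 1/8.01 + 1/6.70 + 1/24.5 + 1/4.45 + 1/13.4 = 0.6143.
Current divider: I(R_e) = I_s · G_k/ΣG = 7.78 × (0.07463/0.6143) = 7.78 × 0.1215 = 0.9452 µA.

I ≈ 0.945 µA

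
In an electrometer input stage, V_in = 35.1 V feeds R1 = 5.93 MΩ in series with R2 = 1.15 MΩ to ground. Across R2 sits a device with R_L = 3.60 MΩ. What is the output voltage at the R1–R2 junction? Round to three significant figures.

First combine the lower leg with the load: R2 ‖ R_L = 0.8716 MΩ.
Now apply the divider: V_out = 35.1 × 0.1281 = 4.498 V.

V_out ≈ 4.50 V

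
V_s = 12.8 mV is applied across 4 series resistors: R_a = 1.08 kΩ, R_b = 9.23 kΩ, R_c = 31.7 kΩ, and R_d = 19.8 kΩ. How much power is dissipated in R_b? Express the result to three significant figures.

P ≈ 0.396 nW

ΣR = 61.81 kΩ → I = 12.8/61.81 = 0.2071 µA.
P = I²R = 0.04288 × 9.23 = 0.3958 nW.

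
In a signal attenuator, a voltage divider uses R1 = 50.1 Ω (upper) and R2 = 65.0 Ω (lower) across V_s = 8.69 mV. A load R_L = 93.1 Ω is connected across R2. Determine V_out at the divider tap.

First combine the lower leg with the load: R2 ‖ R_L = 38.28 Ω.
Then V_out = V_s · R2'/(R1 + R2') = 8.69 × 38.28/88.38 = 3.764 mV.
(Unloaded it would be 4.91 mV; the load pulls it down.)

V_out ≈ 3.76 mV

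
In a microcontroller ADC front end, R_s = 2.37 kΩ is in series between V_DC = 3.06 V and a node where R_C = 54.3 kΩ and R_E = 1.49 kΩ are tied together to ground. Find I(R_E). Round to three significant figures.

Equivalent of the parallel group: R_p = 1.450 kΩ.
V_A = 3.06 × 1.450/3.820 = 1.162 V.
Branch current I = V_A/R_E = 1.162/1.49 = 0.7796 mA.

I ≈ 0.780 mA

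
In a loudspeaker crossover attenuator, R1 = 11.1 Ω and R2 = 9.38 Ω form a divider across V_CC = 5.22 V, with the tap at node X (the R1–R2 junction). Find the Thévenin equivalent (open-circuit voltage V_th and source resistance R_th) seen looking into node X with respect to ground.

V_th ≈ 2.39 V, R_th ≈ 5.08 Ω

Open-circuit (no load on X): V_th = V_CC · R2/(R1 + R2) = 5.22 × 9.38/(11.10 + 9.38) = 2.391 V.
Looking into X with the source shorted: R_th = R1·R2/(R1+R2) = 11.10 × 9.38/20.48 = 5.084 Ω.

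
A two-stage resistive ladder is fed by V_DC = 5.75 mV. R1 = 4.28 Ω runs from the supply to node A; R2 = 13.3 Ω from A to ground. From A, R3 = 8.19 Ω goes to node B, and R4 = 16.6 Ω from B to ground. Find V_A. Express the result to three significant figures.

Node A sees R2 in parallel with the series input of stage 2, R3 + R4 = 24.79 Ω.
Effective lower resistance at A: R2 ‖ 24.79 = 8.656 Ω.
So V_A = 5.75 × 0.6691 = 3.848 mV.

V_A ≈ 3.85 mV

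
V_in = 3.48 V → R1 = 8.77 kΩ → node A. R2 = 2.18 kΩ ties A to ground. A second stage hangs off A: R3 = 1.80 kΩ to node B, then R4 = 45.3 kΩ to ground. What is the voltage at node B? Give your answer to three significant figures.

V_B ≈ 0.643 V

The second stage (R3 + R4 = 47.10 kΩ) loads node A in parallel with R2.
R2 ‖ (R3+R4) = 2.084 kΩ.
First divider: V_A = V_in · 2.084/(8.77 + 2.084) = 0.6681 V.
Then the unloaded second divider: V_B = V_A × R4/(R3+R4) = 0.6681 × 0.9618 = 0.6425 V.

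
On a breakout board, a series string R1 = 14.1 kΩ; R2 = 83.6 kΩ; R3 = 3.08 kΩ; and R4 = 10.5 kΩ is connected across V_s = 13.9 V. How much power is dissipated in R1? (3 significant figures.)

The common current is I = 13.9/111.3 = 0.1249 mA.
P(R1) = I²·R1 = (0.1249)² × 14.1 = 0.2200 mW.

P ≈ 0.220 mW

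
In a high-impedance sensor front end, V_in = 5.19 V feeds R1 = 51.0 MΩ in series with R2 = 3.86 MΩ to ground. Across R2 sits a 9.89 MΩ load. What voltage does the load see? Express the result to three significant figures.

V_out ≈ 0.268 V

R2 ‖ R_L = (3.86 × 9.89)/(3.86 + 9.89) = 2.776 MΩ.
Voltage divider with the loaded lower leg: V_out = 5.19 × 2.776/(51.0 + 2.776) = 5.19 × 0.05163 = 0.2680 V.
(Unloaded it would be 0.365 V; the load pulls it down.)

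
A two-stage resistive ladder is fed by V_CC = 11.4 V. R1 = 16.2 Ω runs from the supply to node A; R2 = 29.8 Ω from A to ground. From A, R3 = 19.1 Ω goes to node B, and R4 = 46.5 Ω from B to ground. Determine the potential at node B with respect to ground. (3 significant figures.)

Looking into the second stage from A: R3 + R4 = 65.60 Ω appears in parallel with R2.
R2 ‖ (R3+R4) = 20.49 Ω.
First divider: V_A = V_CC · 20.49/(16.2 + 20.49) = 6.367 V.
Then the unloaded second divider: V_B = V_A × R4/(R3+R4) = 6.367 × 0.7088 = 4.513 V.

V_B ≈ 4.51 V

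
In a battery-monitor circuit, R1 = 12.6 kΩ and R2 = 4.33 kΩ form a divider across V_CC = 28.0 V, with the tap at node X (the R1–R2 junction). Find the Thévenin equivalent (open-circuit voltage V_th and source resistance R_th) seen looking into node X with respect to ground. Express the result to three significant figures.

With X open, the divider is unloaded: V_th = 28.0 × 4.33/16.93 = 7.161 V.
Looking into X with the source shorted: R_th = R1·R2/(R1+R2) = 12.60 × 4.33/16.93 = 3.223 kΩ.

V_th ≈ 7.16 V, R_th ≈ 3.22 kΩ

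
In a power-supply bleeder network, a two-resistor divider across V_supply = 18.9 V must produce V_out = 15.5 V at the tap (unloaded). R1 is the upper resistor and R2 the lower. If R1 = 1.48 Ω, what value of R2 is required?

R2 ≈ 6.75 Ω

Required fraction k = V_out/V_supply = 0.8201.
So R2 = R1 · V_out/(V_supply − V_out) = 1.48 × 15.5/(18.9 − 15.5) = 1.48 × 4.559 = 6.747 Ω.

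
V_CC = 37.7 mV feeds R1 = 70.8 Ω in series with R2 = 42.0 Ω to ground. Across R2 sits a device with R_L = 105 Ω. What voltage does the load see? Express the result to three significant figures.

V_out ≈ 11.2 mV

First combine the lower leg with the load: R2 ‖ R_L = 30.00 Ω.
Voltage divider with the loaded lower leg: V_out = 37.7 × 30.00/(70.8 + 30.00) = 37.7 × 0.2976 = 11.22 mV.
(Unloaded it would be 14.0 mV; the load pulls it down.)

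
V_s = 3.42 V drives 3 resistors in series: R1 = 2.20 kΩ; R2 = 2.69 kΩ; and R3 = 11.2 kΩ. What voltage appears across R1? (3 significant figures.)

V ≈ 0.468 V

Total series resistance ΣR = 2.20 + 2.69 + 11.2 = 16.09 kΩ.
By the voltage-divider rule, V = 3.42 × 2.200/16.09 = 0.4676 V.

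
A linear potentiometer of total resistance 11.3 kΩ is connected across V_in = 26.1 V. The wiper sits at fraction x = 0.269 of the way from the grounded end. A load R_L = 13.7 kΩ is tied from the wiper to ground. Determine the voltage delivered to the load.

V_out ≈ 6.04 V

Lower segment x·R_p = 3.040 kΩ; upper segment (1−x)·R_p = 8.260 kΩ.
(x·R_p) ‖ R_L = 2.488 kΩ.
Loaded-divider output: V_out = 26.1 × 0.2315 = 6.041 V.
(Unloaded: V_out = x·V_in = 7.02 V.)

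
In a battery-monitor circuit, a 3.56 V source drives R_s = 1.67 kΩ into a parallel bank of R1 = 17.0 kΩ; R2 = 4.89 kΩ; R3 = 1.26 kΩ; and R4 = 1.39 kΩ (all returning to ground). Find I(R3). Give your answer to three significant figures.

Combine the parallel branches: R_p = (1/17.0 + 1/4.89 + 1/1.26 + 1/1.39)⁻¹ = 0.5629 kΩ.
V_A = 3.56 × 0.5629/2.233 = 0.8975 V.
I(R3) = V_A / R3 = 0.8975/1.26 = 0.7123 mA.
(Check via current divider: I_total = 1.594 mA; share G_k/ΣG = 0.4468 → same result.)

I ≈ 0.712 mA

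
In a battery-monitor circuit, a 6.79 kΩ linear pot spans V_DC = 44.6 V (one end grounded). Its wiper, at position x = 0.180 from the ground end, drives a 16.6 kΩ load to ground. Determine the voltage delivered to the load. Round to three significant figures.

V_out ≈ 7.57 V

Lower segment x·R_p = 1.222 kΩ; upper segment (1−x)·R_p = 5.568 kΩ.
Lower segment in parallel with the load: 1.222 ‖ 16.6 = 1.138 kΩ.
V_out = 44.6 × 1.138/(5.568 + 1.138) = 7.571 V.
(Unloaded: V_out = x·V_DC = 8.03 V.)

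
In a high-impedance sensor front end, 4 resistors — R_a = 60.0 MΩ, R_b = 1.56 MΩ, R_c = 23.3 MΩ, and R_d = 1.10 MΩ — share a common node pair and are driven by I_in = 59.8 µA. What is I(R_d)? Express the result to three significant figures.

Total conductance ΣG = 1/60.0 + 1/1.56 + 1/23.3 + 1/1.10 = 1.610 (units of 1/MΩ).
R_d takes the fraction G_k/ΣG = 0.9091/1.610 = 0.5648, so I = 59.8 × 0.5648 = 33.77 µA.

I ≈ 33.8 µA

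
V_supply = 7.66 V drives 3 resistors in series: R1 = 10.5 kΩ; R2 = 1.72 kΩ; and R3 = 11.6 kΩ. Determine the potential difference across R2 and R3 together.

V ≈ 4.28 V

ΣR = 10.5 + 1.72 + 11.6 = 23.82 kΩ.
R_{R2..R3} = 1.72 + 11.6 = 13.32 kΩ.
V = V_supply · R/ΣR = 7.66 × 0.5592 = 4.283 V.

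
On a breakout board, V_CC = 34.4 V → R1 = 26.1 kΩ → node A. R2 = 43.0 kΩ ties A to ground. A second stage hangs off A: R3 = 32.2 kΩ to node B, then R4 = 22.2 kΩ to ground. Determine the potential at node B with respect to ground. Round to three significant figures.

The second stage (R3 + R4 = 54.40 kΩ) loads node A in parallel with R2.
R2 ‖ (R3+R4) = 24.02 kΩ.
First divider: V_A = V_CC · 24.02/(26.1 + 24.02) = 16.48 V.
Then the unloaded second divider: V_B = V_A × R4/(R3+R4) = 16.48 × 0.4081 = 6.727 V.

V_B ≈ 6.73 V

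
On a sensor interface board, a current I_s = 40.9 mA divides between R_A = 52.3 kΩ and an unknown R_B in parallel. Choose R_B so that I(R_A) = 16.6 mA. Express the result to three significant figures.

R_B ≈ 35.7 kΩ

The fraction through R_A equals R_B/(R_A+R_B).
With f = 0.4059, R_B = R_A · f/(1−f) = 52.3 × 0.6831 = 35.73 kΩ.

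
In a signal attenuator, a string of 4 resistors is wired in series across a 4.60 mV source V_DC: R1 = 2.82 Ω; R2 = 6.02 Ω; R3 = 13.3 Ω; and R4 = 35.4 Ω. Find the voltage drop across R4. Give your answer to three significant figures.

Series total: ΣR = 2.82 + 6.02 + 13.3 + 35.4 = 57.54 Ω.
V = V_DC · R/ΣR = 4.60 × 0.6152 = 2.830 mV.

V ≈ 2.83 mV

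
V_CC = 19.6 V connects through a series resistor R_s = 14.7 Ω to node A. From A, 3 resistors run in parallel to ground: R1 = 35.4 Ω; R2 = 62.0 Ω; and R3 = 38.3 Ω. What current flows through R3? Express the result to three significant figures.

I ≈ 0.251 A

Equivalent of the parallel group: R_p = 14.19 Ω.
Node voltage V_A = V_CC · R_p/(R_s + R_p) = 19.6 × 0.4911 = 9.626 V.
I(R3) = V_A / R3 = 9.626/38.3 = 0.2513 A.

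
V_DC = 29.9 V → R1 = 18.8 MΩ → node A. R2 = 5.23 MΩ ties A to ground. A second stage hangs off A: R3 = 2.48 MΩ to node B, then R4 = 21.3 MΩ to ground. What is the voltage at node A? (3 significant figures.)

V_A ≈ 5.55 V

The second stage (R3 + R4 = 23.78 MΩ) loads node A in parallel with R2.
Effective lower resistance at A: R2 ‖ 23.78 = 4.287 MΩ.
V_A = 29.9 × 4.287/(18.8 + 4.287) = 5.552 V.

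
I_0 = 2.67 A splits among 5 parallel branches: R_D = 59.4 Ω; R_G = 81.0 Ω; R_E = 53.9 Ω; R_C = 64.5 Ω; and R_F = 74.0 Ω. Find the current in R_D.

I ≈ 0.586 A

ΣG = 1/59.4 + 1/81.0 + 1/53.9 + 1/64.5 + 1/74.0 = 0.07675.
By the current-divider rule, I = I_0 · G_k/ΣG = 2.67 × 0.2193 = 0.5857 A.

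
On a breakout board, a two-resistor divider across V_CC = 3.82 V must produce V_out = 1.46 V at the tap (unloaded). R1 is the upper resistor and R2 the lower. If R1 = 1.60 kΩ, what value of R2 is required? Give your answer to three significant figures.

Required fraction k = V_out/V_CC = 0.3822.
So R2 = R1 · V_out/(V_CC − V_out) = 1.60 × 1.46/(3.82 − 1.46) = 1.60 × 0.6186 = 0.9898 kΩ.

R2 ≈ 0.990 kΩ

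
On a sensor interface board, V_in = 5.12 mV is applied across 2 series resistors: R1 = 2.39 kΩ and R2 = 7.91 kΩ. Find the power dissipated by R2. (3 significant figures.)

ΣR = 10.30 kΩ → I = 5.12/10.30 = 0.4971 µA.
P = I²R = 0.2471 × 7.91 = 1.955 nW.

P ≈ 1.95 nW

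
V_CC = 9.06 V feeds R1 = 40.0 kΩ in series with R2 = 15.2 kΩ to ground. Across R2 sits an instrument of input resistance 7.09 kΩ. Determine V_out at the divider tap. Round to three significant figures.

V_out ≈ 0.977 V

R2 ‖ R_L = (15.2 × 7.09)/(15.2 + 7.09) = 4.835 kΩ.
Voltage divider with the loaded lower leg: V_out = 9.06 × 4.835/(40.0 + 4.835) = 9.06 × 0.1078 = 0.9770 V.
(Unloaded it would be 2.49 V; the load pulls it down.)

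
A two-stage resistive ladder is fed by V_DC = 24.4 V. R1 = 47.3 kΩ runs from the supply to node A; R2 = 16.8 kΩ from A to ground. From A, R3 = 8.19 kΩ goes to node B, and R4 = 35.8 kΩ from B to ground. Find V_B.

Looking into the second stage from A: R3 + R4 = 43.99 kΩ appears in parallel with R2.
R2 ‖ (R3+R4) = 12.16 kΩ.
So V_A = 24.4 × 0.2045 = 4.989 V.
Then the unloaded second divider: V_B = V_A × R4/(R3+R4) = 4.989 × 0.8138 = 4.060 V.

V_B ≈ 4.06 V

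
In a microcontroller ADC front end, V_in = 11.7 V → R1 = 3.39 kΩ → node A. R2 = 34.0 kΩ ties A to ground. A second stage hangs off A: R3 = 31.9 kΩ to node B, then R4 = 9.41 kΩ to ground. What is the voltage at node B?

Looking into the second stage from A: R3 + R4 = 41.31 kΩ appears in parallel with R2.
R2 ‖ (R3+R4) = 18.65 kΩ.
V_A = 11.7 × 18.65/(3.39 + 18.65) = 9.900 V.
Stage 2 is unloaded, so V_B = V_A · R4/(R3+R4) = 9.900 × 9.41/41.31 = 2.255 V.

V_B ≈ 2.26 V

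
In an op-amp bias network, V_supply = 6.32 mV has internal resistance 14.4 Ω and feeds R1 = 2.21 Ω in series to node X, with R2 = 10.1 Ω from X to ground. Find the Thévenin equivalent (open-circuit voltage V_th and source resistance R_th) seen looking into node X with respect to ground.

V_th ≈ 2.39 mV, R_th ≈ 6.28 Ω

R1' = 14.4 + 2.21 = 16.61 Ω (source resistance + R1).
Open-circuit (no load on X): V_th = V_supply · R2/(R1' + R2) = 6.32 × 10.1/(16.61 + 10.1) = 2.390 mV.
Looking into X with the source shorted: R_th = R1'·R2/(R1'+R2) = 16.61 × 10.1/26.71 = 6.281 Ω.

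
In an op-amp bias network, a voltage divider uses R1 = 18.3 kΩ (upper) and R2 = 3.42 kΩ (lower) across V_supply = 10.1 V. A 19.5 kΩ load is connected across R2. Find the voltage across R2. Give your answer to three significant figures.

V_out ≈ 1.39 V

First combine the lower leg with the load: R2 ‖ R_L = 2.910 kΩ.
Then V_out = V_supply · R2'/(R1 + R2') = 10.1 × 2.910/21.21 = 1.386 V.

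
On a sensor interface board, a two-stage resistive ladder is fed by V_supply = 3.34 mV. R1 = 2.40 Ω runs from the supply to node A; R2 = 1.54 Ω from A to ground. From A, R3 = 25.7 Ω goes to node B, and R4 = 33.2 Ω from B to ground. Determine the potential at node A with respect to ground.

Node A sees R2 in parallel with the series input of stage 2, R3 + R4 = 58.90 Ω.
Effective lower resistance at A: R2 ‖ 58.90 = 1.501 Ω.
First divider: V_A = V_supply · 1.501/(2.40 + 1.501) = 1.285 mV.

V_A ≈ 1.29 mV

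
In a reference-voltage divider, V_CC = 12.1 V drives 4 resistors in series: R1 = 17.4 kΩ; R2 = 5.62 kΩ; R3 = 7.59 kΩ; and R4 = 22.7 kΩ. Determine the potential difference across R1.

V ≈ 3.95 V

ΣR = 17.4 + 5.62 + 7.59 + 22.7 = 53.31 kΩ.
Voltage divider: V = V_CC · (17.40 / 53.31) = 12.1 × 0.3264 = 3.949 V.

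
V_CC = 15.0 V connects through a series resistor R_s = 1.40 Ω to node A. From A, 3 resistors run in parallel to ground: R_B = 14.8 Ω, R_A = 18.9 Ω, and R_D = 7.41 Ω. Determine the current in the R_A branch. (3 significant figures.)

Equivalent of the parallel group: R_p = 3.915 Ω.
Node voltage V_A = V_CC · R_p/(R_s + R_p) = 15.0 × 0.7366 = 11.05 V.
I(R_A) = V_A / R_A = 11.05/18.9 = 0.5846 A.

I ≈ 0.585 A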